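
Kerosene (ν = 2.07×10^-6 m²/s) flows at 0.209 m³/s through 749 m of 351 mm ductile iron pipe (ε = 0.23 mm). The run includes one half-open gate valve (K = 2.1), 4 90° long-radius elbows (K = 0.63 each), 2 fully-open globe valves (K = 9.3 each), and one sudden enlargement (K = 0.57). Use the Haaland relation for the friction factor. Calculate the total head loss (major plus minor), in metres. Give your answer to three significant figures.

H_L ≈ 15.2 m

V = 4Q/(πD²) = 2.160 m/s; V²/2g = 0.2378 m
Re = 3.66×10^5, ε/D = 6.55×10^-4 → f = 0.01873 (Haaland)
Major: h_f = f(L/D)·V²/2g = 0.01873·2134·0.2378 = 9.506 m
Minor: ΣK = 23.8; h_m = ΣK·V²/2g = 5.657 m
Total H_L = 9.506 + 5.657 = 15.16 m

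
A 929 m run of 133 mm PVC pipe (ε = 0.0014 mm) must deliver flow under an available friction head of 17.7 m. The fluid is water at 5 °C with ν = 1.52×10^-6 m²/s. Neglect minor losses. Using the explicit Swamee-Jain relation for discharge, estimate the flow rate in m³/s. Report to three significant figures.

Q ≈ 0.0240 m³/s

Swamee-Jain (Type II): Q = -0.965·√(gD⁵h_f/L)·ln[ε/(3.7D) + √(3.17ν²L/(gD³h_f))]
√(gD⁵h_f/L) = √(9.81·0.133⁵·17.7/929) = 0.002789
ε/(3.7D) = 2.84×10^-6; √(3.17ν²L/(gD³h_f)) = 1.29×10^-4
Q = -0.965·0.002789·ln(1.319×10^-4) = 0.02404 m³/s
Check: V = 1.73 m/s, Re = 1.51×10^5, f = 0.01649, h_f = 17.6 m ≈ 17.7 m ✓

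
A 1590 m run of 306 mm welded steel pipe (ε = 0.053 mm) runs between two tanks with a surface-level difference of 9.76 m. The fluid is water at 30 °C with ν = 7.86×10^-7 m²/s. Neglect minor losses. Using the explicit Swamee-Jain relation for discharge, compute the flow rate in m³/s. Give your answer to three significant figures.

Swamee-Jain (Type II): Q = -0.965·√(gD⁵h_f/L)·ln[ε/(3.7D) + √(3.17ν²L/(gD³h_f))]
√(gD⁵h_f/L) = √(9.81·0.306⁵·9.76/1590) = 0.01271
ε/(3.7D) = 4.68×10^-5; √(3.17ν²L/(gD³h_f)) = 3.37×10^-5
Q = -0.965·0.01271·ln(8.050×10^-5) = 0.1156 m³/s
Check: V = 1.57 m/s, Re = 6.12×10^5, f = 0.01499, h_f = 9.81 m ≈ 9.76 m ✓

Q ≈ 0.116 m³/s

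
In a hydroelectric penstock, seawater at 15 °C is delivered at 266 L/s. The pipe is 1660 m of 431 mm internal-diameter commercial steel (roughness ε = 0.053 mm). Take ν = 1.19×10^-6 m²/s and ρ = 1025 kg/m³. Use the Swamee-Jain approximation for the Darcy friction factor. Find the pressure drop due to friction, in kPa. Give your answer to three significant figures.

Δp ≈ 94.0 kPa

V = 4Q/(πD²) = 4·0.266/(π·0.431²) = 1.823 m/s
Re = VD/ν = 1.823·0.431/1.19×10^-6 = 6.60×10^5 → turbulent
ε/D = 0.053/431 = 1.23×10^-4
Swamee-Jain: f = 0.01432
h_f = f(L/D)V²/(2g) = 0.01432·(1660/0.431)·1.823²/(2·9.81) = 9.347 m
Δp = ρg·h_f = 1025·9.81·9.347 = 93.99 kPa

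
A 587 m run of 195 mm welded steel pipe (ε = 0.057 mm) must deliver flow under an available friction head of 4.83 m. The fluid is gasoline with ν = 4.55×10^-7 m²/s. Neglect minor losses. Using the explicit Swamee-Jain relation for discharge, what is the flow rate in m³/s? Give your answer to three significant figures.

Swamee-Jain (Type II): Q = -0.965·√(gD⁵h_f/L)·ln[ε/(3.7D) + √(3.17ν²L/(gD³h_f))]
√(gD⁵h_f/L) = √(9.81·0.195⁵·4.83/587) = 0.004771
ε/(3.7D) = 7.90×10^-5; √(3.17ν²L/(gD³h_f)) = 3.31×10^-5
Q = -0.965·0.004771·ln(1.121×10^-4) = 0.04187 m³/s
Check: V = 1.40 m/s, Re = 6.01×10^5, f = 0.01611, h_f = 4.86 m ≈ 4.83 m ✓

Q ≈ 0.0419 m³/s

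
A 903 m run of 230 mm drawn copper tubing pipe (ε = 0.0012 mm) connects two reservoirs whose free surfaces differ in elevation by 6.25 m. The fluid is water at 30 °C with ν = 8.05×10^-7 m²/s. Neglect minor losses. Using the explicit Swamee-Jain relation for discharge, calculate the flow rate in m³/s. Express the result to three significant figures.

Swamee-Jain (Type II): Q = -0.965·√(gD⁵h_f/L)·ln[ε/(3.7D) + √(3.17ν²L/(gD³h_f))]
√(gD⁵h_f/L) = √(9.81·0.230⁵·6.25/903) = 0.006611
ε/(3.7D) = 1.41×10^-6; √(3.17ν²L/(gD³h_f)) = 4.99×10^-5
Q = -0.965·0.006611·ln(5.128×10^-5) = 0.06302 m³/s
Check: V = 1.52 m/s, Re = 4.33×10^5, f = 0.01351, h_f = 6.22 m ≈ 6.25 m ✓

Q ≈ 0.0630 m³/s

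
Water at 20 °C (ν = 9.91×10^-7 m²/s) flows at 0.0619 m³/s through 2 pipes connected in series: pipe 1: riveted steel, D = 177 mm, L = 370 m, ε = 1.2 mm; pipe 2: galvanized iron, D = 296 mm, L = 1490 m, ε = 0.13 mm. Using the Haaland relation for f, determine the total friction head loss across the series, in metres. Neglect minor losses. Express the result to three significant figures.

H ≈ 26.4 m

Pipe 1: V = 2.516 m/s, Re = 4.49×10^5, ε/D = 0.00678, f = 0.03360, h_1 = f(L/D)V²/2g = 22.66 m
Pipe 2: V = 0.8995 m/s, Re = 2.69×10^5, ε/D = 4.39×10^-4, f = 0.01786, h_2 = f(L/D)V²/2g = 3.707 m
Series → Q common, losses add: H = Σh = 26.36 m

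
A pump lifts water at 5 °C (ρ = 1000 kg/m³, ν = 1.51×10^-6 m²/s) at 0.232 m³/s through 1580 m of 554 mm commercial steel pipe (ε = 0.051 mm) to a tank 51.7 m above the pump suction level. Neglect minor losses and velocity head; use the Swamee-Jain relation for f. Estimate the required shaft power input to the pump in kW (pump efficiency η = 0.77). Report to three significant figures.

P_shaft ≈ 159 kW

V = 4Q/(πD²) = 0.9625 m/s; Re = 3.53×10^5; ε/D = 9.21×10^-5; f = 0.01502
h_f = f(L/D)V²/2g = 2.022 m
Total head H = z + h_f = 51.7 + 2.022 = 53.72 m
P_hyd = ρgQH = 1000·9.81·0.232·53.72 = 122.3 kW
P_shaft = P_hyd/η = 122.3/0.77 = 158.8 kW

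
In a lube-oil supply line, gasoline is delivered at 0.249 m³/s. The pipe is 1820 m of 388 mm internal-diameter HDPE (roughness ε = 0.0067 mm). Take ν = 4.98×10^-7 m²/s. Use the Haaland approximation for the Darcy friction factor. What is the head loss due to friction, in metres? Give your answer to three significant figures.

V = 4Q/(πD²) = 4·0.249/(π·0.388²) = 2.106 m/s
Re = VD/ν = 2.106·0.388/4.98×10^-7 = 1.64×10^6 → turbulent
ε/D = 0.0067/388 = 1.73×10^-5
Haaland: f = 0.01113
h_f = f(L/D)V²/(2g) = 0.01113·(1820/0.388)·2.106²/(2·9.81) = 11.80 m

h_f ≈ 11.8 m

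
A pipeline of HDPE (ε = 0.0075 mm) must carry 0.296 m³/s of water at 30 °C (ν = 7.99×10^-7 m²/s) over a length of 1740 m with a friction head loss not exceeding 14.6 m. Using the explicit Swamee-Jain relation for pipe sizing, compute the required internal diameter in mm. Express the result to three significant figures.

Swamee-Jain (Type III): D = 0.66·[ε^1.25·(LQ²/(gh_f))^4.75 + ν·Q^9.4·(L/(gh_f))^5.2]^0.04
LQ²/(gh_f) = 1.064; L/(gh_f) = 12.15
Term 1 = ε^1.25·(…)^4.75 = 5.28×10^-7; Term 2 = ν·Q^9.4·(…)^5.2 = 3.73×10^-6
D = 0.66·(5.28×10^-7 + 3.73×10^-6)^0.04 = 0.4025 m = 402 mm
Check: V = 2.33 m/s, Re = 1.17×10^6, f = 0.01179, h_f = 14.1 m ≈ 14.6 m ✓

D ≈ 402 mm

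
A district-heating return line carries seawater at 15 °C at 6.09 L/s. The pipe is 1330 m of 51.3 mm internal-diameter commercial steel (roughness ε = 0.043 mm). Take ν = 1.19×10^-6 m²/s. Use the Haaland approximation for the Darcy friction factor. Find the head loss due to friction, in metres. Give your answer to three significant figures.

h_f ≈ 240 m

V = 4Q/(πD²) = 4·0.00609/(π·0.0513²) = 2.946 m/s
Re = VD/ν = 2.946·0.0513/1.19×10^-6 = 1.27×10^5 → turbulent
ε/D = 0.043/51.3 = 8.38×10^-4
Haaland: f = 0.02092
h_f = f(L/D)V²/(2g) = 0.02092·(1330/0.0513)·2.946²/(2·9.81) = 240.0 m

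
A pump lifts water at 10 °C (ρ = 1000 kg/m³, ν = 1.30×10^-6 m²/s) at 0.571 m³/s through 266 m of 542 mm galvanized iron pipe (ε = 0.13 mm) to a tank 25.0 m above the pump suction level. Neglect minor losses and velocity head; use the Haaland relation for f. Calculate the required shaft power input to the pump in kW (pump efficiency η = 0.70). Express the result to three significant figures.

P_shaft ≈ 218 kW

V = 4Q/(πD²) = 2.475 m/s; Re = 1.03×10^6; ε/D = 2.40×10^-4; f = 0.01500
h_f = f(L/D)V²/2g = 2.299 m
Total head H = z + h_f = 25.0 + 2.299 = 27.30 m
P_hyd = ρgQH = 1000·9.81·0.571·27.30 = 152.9 kW
P_shaft = P_hyd/η = 152.9/0.70 = 218.4 kW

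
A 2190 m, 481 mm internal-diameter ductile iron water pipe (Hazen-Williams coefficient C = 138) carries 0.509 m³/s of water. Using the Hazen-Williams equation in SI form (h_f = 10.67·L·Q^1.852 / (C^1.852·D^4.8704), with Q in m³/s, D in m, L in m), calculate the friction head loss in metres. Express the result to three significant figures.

h_f ≈ 25.7 m

h_f = 10.67·2190·0.509^1.852 / (138^1.852·0.481^4.8704) = 25.73 m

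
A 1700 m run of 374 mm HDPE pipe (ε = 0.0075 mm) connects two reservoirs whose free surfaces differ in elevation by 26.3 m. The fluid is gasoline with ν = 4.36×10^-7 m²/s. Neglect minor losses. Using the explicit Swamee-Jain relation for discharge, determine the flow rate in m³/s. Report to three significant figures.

Q ≈ 0.359 m³/s

Swamee-Jain (Type II): Q = -0.965·√(gD⁵h_f/L)·ln[ε/(3.7D) + √(3.17ν²L/(gD³h_f))]
√(gD⁵h_f/L) = √(9.81·0.374⁵·26.3/1700) = 0.03332
ε/(3.7D) = 5.42×10^-6; √(3.17ν²L/(gD³h_f)) = 8.71×10^-6
Q = -0.965·0.03332·ln(1.413×10^-5) = 0.3591 m³/s
Check: V = 3.27 m/s, Re = 2.80×10^6, f = 0.01067, h_f = 26.4 m ≈ 26.3 m ✓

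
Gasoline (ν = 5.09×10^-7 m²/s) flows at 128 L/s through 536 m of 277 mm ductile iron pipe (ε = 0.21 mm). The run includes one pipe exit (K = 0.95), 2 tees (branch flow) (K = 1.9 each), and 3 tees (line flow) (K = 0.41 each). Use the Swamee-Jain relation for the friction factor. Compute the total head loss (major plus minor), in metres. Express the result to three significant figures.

V = 4Q/(πD²) = 2.124 m/s; V²/2g = 0.2299 m
Re = 1.16×10^6, ε/D = 7.58×10^-4 → f = 0.01879 (Swamee-Jain)
Major: h_f = f(L/D)·V²/2g = 0.01879·1935·0.2299 = 8.359 m
Minor: ΣK = 5.98; h_m = ΣK·V²/2g = 1.375 m
Total H_L = 8.359 + 1.375 = 9.734 m

H_L ≈ 9.73 m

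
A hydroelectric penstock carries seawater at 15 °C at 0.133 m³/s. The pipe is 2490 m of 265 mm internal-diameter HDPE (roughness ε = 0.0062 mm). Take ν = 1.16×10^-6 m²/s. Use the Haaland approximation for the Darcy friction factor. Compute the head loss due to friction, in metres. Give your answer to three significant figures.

V = 4Q/(πD²) = 4·0.133/(π·0.265²) = 2.411 m/s
Re = VD/ν = 2.411·0.265/1.16×10^-6 = 5.51×10^5 → turbulent
ε/D = 0.0062/265 = 2.34×10^-5
Haaland: f = 0.01314
h_f = f(L/D)V²/(2g) = 0.01314·(2490/0.265)·2.411²/(2·9.81) = 36.58 m

h_f ≈ 36.6 m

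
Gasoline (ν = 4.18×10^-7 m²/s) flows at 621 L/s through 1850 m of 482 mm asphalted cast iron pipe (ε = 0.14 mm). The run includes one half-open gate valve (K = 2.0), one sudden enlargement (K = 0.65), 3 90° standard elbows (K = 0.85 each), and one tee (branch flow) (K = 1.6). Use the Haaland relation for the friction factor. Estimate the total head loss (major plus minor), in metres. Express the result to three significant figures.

H_L ≈ 38.1 m

V = 4Q/(πD²) = 3.403 m/s; V²/2g = 0.5904 m
Re = 3.92×10^6, ε/D = 2.90×10^-4 → f = 0.01504 (Haaland)
Major: h_f = f(L/D)·V²/2g = 0.01504·3838·0.5904 = 34.08 m
Minor: ΣK = 6.80; h_m = ΣK·V²/2g = 4.014 m
Total H_L = 34.08 + 4.014 = 38.09 m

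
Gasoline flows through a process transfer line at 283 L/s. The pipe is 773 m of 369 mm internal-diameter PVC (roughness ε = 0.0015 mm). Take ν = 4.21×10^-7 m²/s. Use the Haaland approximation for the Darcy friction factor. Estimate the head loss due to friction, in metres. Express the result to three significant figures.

h_f ≈ 7.65 m

V = 4Q/(πD²) = 4·0.283/(π·0.369²) = 2.646 m/s
Re = VD/ν = 2.646·0.369/4.21×10^-7 = 2.32×10^6 → turbulent
ε/D = 0.0015/369 = 4.07×10^-6
Haaland: f = 0.01023
h_f = f(L/D)V²/(2g) = 0.01023·(773/0.369)·2.646²/(2·9.81) = 7.650 m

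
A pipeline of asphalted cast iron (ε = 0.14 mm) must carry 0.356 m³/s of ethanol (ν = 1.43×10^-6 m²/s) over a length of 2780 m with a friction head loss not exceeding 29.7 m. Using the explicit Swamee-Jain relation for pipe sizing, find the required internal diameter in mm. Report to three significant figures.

D ≈ 444 mm

Swamee-Jain (Type III): D = 0.66·[ε^1.25·(LQ²/(gh_f))^4.75 + ν·Q^9.4·(L/(gh_f))^5.2]^0.04
LQ²/(gh_f) = 1.209; L/(gh_f) = 9.542
Term 1 = ε^1.25·(…)^4.75 = 3.76×10^-5; Term 2 = ν·Q^9.4·(…)^5.2 = 1.08×10^-5
D = 0.66·(3.76×10^-5 + 1.08×10^-5)^0.04 = 0.4435 m = 444 mm
Check: V = 2.30 m/s, Re = 7.15×10^5, f = 0.01615, h_f = 27.4 m ≈ 29.7 m ✓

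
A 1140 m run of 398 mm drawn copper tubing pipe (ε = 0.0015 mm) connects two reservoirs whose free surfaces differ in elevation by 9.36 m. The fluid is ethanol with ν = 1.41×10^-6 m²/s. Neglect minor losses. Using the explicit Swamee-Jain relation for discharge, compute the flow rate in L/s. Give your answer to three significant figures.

Swamee-Jain (Type II): Q = -0.965·√(gD⁵h_f/L)·ln[ε/(3.7D) + √(3.17ν²L/(gD³h_f))]
√(gD⁵h_f/L) = √(9.81·0.398⁵·9.36/1140) = 0.02836
ε/(3.7D) = 1.02×10^-6; √(3.17ν²L/(gD³h_f)) = 3.52×10^-5
Q = -0.965·0.02836·ln(3.625×10^-5) = 0.2798 m³/s
Check: V = 2.25 m/s, Re = 6.35×10^5, f = 0.01262, h_f = 9.32 m ≈ 9.36 m ✓

Q ≈ 280 L/s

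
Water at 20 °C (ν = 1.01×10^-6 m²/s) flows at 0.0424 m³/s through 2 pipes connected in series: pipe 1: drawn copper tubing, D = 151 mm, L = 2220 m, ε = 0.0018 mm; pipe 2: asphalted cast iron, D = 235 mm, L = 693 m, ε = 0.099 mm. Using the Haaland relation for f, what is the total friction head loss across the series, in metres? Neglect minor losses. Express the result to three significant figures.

Pipe 1: V = 2.368 m/s, Re = 3.54×10^5, ε/D = 1.19×10^-5, f = 0.01402, h_1 = f(L/D)V²/2g = 58.88 m
Pipe 2: V = 0.9776 m/s, Re = 2.27×10^5, ε/D = 4.21×10^-4, f = 0.01800, h_2 = f(L/D)V²/2g = 2.585 m
Series → Q common, losses add: H = Σh = 61.46 m

H ≈ 61.5 m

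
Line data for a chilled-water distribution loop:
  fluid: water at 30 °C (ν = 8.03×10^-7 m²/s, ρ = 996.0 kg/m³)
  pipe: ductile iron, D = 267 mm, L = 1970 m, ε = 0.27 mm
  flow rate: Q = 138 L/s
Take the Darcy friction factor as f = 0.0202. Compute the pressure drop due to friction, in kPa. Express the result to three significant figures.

Δp ≈ 451 kPa

V = 4Q/(πD²) = 4·0.138/(π·0.267²) = 2.465 m/s
h_f = f(L/D)V²/(2g) = 0.02020·(1970/0.267)·2.465²/(2·9.81) = 46.15 m
Δp = ρg·h_f = 996.0·9.81·46.15 = 450.9 kPa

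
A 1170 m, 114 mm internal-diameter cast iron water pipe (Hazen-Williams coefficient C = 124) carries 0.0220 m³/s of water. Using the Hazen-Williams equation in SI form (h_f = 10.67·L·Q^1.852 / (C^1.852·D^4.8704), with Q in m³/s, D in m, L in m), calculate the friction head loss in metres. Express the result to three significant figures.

h_f = 10.67·1170·0.0220^1.852 / (124^1.852·0.114^4.8704) = 55.30 m

h_f ≈ 55.3 m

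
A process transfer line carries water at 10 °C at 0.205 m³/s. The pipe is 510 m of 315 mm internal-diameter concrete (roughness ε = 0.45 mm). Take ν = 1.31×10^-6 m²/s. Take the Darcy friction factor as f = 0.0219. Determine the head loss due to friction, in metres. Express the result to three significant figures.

h_f ≈ 12.5 m

V = 4Q/(πD²) = 4·0.205/(π·0.315²) = 2.631 m/s
h_f = f(L/D)V²/(2g) = 0.02190·(510/0.315)·2.631²/(2·9.81) = 12.51 m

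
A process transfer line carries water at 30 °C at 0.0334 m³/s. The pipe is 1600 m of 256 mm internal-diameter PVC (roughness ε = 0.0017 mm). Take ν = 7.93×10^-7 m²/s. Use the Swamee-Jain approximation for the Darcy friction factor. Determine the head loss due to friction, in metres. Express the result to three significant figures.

h_f ≈ 2.07 m

V = 4Q/(πD²) = 4·0.0334/(π·0.256²) = 0.6489 m/s
Re = VD/ν = 0.6489·0.256/7.93×10^-7 = 2.09×10^5 → turbulent
ε/D = 0.0017/256 = 6.64×10^-6
Swamee-Jain: f = 0.01546
h_f = f(L/D)V²/(2g) = 0.01546·(1600/0.256)·0.6489²/(2·9.81) = 2.073 m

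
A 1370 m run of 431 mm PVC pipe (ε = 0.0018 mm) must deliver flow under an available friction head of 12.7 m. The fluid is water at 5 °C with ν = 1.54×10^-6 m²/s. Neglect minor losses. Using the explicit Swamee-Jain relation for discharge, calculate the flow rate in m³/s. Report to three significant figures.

Swamee-Jain (Type II): Q = -0.965·√(gD⁵h_f/L)·ln[ε/(3.7D) + √(3.17ν²L/(gD³h_f))]
√(gD⁵h_f/L) = √(9.81·0.431⁵·12.7/1370) = 0.03678
ε/(3.7D) = 1.13×10^-6; √(3.17ν²L/(gD³h_f)) = 3.21×10^-5
Q = -0.965·0.03678·ln(3.326×10^-5) = 0.3659 m³/s
Check: V = 2.51 m/s, Re = 7.02×10^5, f = 0.01241, h_f = 12.7 m ≈ 12.7 m ✓

Q ≈ 0.366 m³/s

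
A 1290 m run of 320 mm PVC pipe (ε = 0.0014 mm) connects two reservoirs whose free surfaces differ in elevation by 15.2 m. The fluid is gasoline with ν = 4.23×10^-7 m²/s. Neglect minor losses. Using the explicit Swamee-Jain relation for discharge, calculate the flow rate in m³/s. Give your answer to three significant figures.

Q ≈ 0.213 m³/s

Swamee-Jain (Type II): Q = -0.965·√(gD⁵h_f/L)·ln[ε/(3.7D) + √(3.17ν²L/(gD³h_f))]
√(gD⁵h_f/L) = √(9.81·0.320⁵·15.2/1290) = 0.01969
ε/(3.7D) = 1.18×10^-6; √(3.17ν²L/(gD³h_f)) = 1.22×10^-5
Q = -0.965·0.01969·ln(1.342×10^-5) = 0.2132 m³/s
Check: V = 2.65 m/s, Re = 2.01×10^6, f = 0.01053, h_f = 15.2 m ≈ 15.2 m ✓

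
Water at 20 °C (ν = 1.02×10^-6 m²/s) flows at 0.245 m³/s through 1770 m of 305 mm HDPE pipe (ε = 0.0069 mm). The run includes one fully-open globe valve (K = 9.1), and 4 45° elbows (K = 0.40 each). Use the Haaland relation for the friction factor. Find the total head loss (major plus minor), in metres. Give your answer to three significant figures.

H_L ≈ 46.1 m

V = 4Q/(πD²) = 3.353 m/s; V²/2g = 0.5731 m
Re = 1.00×10^6, ε/D = 2.26×10^-5 → f = 0.01201 (Haaland)
Major: h_f = f(L/D)·V²/2g = 0.01201·5803·0.5731 = 39.94 m
Minor: ΣK = 10.7; h_m = ΣK·V²/2g = 6.133 m
Total H_L = 39.94 + 6.133 = 46.07 m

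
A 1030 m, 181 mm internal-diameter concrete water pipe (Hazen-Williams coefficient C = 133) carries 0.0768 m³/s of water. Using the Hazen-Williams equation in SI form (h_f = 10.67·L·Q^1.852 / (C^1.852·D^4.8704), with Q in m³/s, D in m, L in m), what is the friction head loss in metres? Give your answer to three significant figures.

h_f = 10.67·1030·0.0768^1.852 / (133^1.852·0.181^4.8704) = 45.57 m

h_f ≈ 45.6 m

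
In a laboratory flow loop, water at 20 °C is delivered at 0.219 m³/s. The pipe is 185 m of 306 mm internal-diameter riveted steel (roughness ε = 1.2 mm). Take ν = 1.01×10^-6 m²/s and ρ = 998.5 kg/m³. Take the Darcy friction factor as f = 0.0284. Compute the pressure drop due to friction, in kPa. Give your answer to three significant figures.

V = 4Q/(πD²) = 4·0.219/(π·0.306²) = 2.978 m/s
h_f = f(L/D)V²/(2g) = 0.02840·(185/0.306)·2.978²/(2·9.81) = 7.761 m
Δp = ρg·h_f = 998.5·9.81·7.761 = 76.02 kPa

Δp ≈ 76.0 kPa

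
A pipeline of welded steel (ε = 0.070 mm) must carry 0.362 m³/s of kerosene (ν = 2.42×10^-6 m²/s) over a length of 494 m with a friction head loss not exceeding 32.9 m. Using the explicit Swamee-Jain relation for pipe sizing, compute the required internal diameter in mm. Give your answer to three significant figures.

D ≈ 306 mm

Swamee-Jain (Type III): D = 0.66·[ε^1.25·(LQ²/(gh_f))^4.75 + ν·Q^9.4·(L/(gh_f))^5.2]^0.04
LQ²/(gh_f) = 0.2006; L/(gh_f) = 1.531
Term 1 = ε^1.25·(…)^4.75 = 3.11×10^-9; Term 2 = ν·Q^9.4·(…)^5.2 = 1.57×10^-9
D = 0.66·(3.11×10^-9 + 1.57×10^-9)^0.04 = 0.3064 m = 306 mm
Check: V = 4.91 m/s, Re = 6.22×10^5, f = 0.01552, h_f = 30.7 m ≈ 32.9 m ✓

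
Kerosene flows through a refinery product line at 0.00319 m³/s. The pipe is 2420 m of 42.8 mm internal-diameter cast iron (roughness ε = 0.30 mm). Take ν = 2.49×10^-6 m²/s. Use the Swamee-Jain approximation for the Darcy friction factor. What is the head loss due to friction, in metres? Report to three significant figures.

h_f ≈ 511 m

V = 4Q/(πD²) = 4·0.00319/(π·0.0428²) = 2.217 m/s
Re = VD/ν = 2.217·0.0428/2.49×10^-6 = 3.81×10^4 → turbulent
ε/D = 0.30/42.8 = 0.00701
Swamee-Jain: f = 0.03605
h_f = f(L/D)V²/(2g) = 0.03605·(2420/0.0428)·2.217²/(2·9.81) = 510.8 m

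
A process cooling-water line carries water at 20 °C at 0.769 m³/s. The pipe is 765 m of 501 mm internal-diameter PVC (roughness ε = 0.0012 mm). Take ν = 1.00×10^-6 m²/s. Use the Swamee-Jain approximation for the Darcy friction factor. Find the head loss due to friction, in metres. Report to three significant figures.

V = 4Q/(πD²) = 4·0.769/(π·0.501²) = 3.901 m/s
Re = VD/ν = 3.901·0.501/1.00×10^-6 = 1.95×10^6 → turbulent
ε/D = 0.0012/501 = 2.40×10^-6
Swamee-Jain: f = 0.01049
h_f = f(L/D)V²/(2g) = 0.01049·(765/0.501)·3.901²/(2·9.81) = 12.43 m

h_f ≈ 12.4 m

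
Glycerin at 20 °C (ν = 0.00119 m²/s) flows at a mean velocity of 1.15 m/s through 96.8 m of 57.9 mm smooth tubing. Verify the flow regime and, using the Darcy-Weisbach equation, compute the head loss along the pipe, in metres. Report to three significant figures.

h_f ≈ 129 m

Re = VD/ν = 1.15·0.05790/0.00119 = 56.0 → laminar (Re < 2300)
f = 64/Re = 1.144
h_f = f(L/D)V²/(2g) = 1.144·(96.8/0.05790)·1.15²/(2·9.81) = 128.9 m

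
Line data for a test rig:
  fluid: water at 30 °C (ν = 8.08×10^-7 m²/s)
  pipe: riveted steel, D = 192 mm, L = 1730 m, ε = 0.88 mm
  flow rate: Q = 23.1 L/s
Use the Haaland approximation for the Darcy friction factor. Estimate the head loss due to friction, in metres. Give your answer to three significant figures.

h_f ≈ 8.81 m

V = 4Q/(πD²) = 4·0.0231/(π·0.192²) = 0.7978 m/s
Re = VD/ν = 0.7978·0.192/8.08×10^-7 = 1.90×10^5 → turbulent
ε/D = 0.88/192 = 0.00458
Haaland: f = 0.03012
h_f = f(L/D)V²/(2g) = 0.03012·(1730/0.192)·0.7978²/(2·9.81) = 8.806 m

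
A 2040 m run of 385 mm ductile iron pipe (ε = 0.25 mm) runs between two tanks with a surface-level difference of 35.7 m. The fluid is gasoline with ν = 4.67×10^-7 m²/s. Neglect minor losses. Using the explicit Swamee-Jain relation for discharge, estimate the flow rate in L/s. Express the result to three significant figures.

Swamee-Jain (Type II): Q = -0.965·√(gD⁵h_f/L)·ln[ε/(3.7D) + √(3.17ν²L/(gD³h_f))]
√(gD⁵h_f/L) = √(9.81·0.385⁵·35.7/2040) = 0.03811
ε/(3.7D) = 1.76×10^-4; √(3.17ν²L/(gD³h_f)) = 8.40×10^-6
Q = -0.965·0.03811·ln(1.839×10^-4) = 0.3163 m³/s
Check: V = 2.72 m/s, Re = 2.24×10^6, f = 0.01798, h_f = 35.8 m ≈ 35.7 m ✓

Q ≈ 316 L/s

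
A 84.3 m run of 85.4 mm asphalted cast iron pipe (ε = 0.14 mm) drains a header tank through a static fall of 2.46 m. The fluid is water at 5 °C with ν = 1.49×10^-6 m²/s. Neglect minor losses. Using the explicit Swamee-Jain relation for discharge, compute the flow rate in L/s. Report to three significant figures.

Q ≈ 8.09 L/s

Swamee-Jain (Type II): Q = -0.965·√(gD⁵h_f/L)·ln[ε/(3.7D) + √(3.17ν²L/(gD³h_f))]
√(gD⁵h_f/L) = √(9.81·0.0854⁵·2.46/84.3) = 0.001140
ε/(3.7D) = 4.43×10^-4; √(3.17ν²L/(gD³h_f)) = 1.99×10^-4
Q = -0.965·0.001140·ln(6.417×10^-4) = 0.008090 m³/s
Check: V = 1.41 m/s, Re = 8.09×10^4, f = 0.02474, h_f = 2.48 m ≈ 2.46 m ✓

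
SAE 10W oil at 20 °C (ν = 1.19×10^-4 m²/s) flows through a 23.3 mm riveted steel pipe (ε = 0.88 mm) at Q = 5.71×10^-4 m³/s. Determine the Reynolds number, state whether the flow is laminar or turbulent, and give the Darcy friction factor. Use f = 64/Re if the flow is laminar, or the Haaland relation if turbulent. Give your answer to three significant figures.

V = 4Q/(πD²) = 1.339 m/s
Re = VD/ν = 1.339·0.0233/1.19×10^-4 = 262
Re < 2300 → laminar → f = 64/Re = 0.2441

Re ≈ 262; laminar; f = 64/Re ≈ 0.244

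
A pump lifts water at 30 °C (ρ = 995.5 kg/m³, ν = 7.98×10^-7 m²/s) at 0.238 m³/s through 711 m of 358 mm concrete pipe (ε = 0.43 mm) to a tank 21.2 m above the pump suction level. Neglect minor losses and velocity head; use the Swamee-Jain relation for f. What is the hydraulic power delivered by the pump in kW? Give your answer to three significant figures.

V = 4Q/(πD²) = 2.364 m/s; Re = 1.06×10^6; ε/D = 0.00120; f = 0.02088
h_f = f(L/D)V²/2g = 11.81 m
Total head H = z + h_f = 21.2 + 11.81 = 33.01 m
P_hyd = ρgQH = 995.5·9.81·0.238·33.01 = 76.73 kW

P_hyd ≈ 76.7 kW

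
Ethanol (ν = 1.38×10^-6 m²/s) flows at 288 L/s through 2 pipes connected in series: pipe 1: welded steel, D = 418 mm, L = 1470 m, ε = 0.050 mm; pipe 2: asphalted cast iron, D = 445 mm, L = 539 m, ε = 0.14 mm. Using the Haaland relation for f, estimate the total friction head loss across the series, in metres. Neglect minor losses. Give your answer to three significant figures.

H ≈ 14.6 m

Pipe 1: V = 2.099 m/s, Re = 6.36×10^5, ε/D = 1.20×10^-4, f = 0.01413, h_1 = f(L/D)V²/2g = 11.16 m
Pipe 2: V = 1.852 m/s, Re = 5.97×10^5, ε/D = 3.15×10^-4, f = 0.01610, h_2 = f(L/D)V²/2g = 3.409 m
Series → Q common, losses add: H = Σh = 14.57 m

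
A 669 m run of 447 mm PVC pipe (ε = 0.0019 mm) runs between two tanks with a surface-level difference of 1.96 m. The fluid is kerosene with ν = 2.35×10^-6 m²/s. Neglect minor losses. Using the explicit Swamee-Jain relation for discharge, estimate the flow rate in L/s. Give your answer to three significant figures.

Swamee-Jain (Type II): Q = -0.965·√(gD⁵h_f/L)·ln[ε/(3.7D) + √(3.17ν²L/(gD³h_f))]
√(gD⁵h_f/L) = √(9.81·0.447⁵·1.96/669) = 0.02265
ε/(3.7D) = 1.15×10^-6; √(3.17ν²L/(gD³h_f)) = 8.26×10^-5
Q = -0.965·0.02265·ln(8.373×10^-5) = 0.2052 m³/s
Check: V = 1.31 m/s, Re = 2.49×10^5, f = 0.01494, h_f = 1.95 m ≈ 1.96 m ✓

Q ≈ 205 L/s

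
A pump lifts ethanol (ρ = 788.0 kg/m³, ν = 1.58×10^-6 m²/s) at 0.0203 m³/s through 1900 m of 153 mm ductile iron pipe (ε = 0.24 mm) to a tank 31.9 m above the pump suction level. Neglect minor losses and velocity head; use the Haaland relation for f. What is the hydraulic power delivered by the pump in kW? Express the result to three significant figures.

P_hyd ≈ 7.87 kW

V = 4Q/(πD²) = 1.104 m/s; Re = 1.07×10^5; ε/D = 0.00157; f = 0.02367
h_f = f(L/D)V²/2g = 18.27 m
Total head H = z + h_f = 31.9 + 18.27 = 50.17 m
P_hyd = ρgQH = 788.0·9.81·0.0203·50.17 = 7.872 kW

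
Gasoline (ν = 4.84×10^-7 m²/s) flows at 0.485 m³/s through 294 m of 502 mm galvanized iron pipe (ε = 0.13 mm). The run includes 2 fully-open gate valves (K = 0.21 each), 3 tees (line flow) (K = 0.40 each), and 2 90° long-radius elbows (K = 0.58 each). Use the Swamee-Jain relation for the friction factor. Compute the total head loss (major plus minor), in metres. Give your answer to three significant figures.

V = 4Q/(πD²) = 2.450 m/s; V²/2g = 0.3060 m
Re = 2.54×10^6, ε/D = 2.59×10^-4 → f = 0.01489 (Swamee-Jain)
Major: h_f = f(L/D)·V²/2g = 0.01489·585.7·0.3060 = 2.669 m
Minor: ΣK = 2.78; h_m = ΣK·V²/2g = 0.8508 m
Total H_L = 2.669 + 0.8508 = 3.520 m

H_L ≈ 3.52 m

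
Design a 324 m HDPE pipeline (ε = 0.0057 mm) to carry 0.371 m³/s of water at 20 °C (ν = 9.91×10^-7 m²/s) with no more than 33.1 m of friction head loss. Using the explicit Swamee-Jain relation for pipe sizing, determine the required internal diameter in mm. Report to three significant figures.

Swamee-Jain (Type III): D = 0.66·[ε^1.25·(LQ²/(gh_f))^4.75 + ν·Q^9.4·(L/(gh_f))^5.2]^0.04
LQ²/(gh_f) = 0.1373; L/(gh_f) = 0.9978
Term 1 = ε^1.25·(…)^4.75 = 2.24×10^-11; Term 2 = ν·Q^9.4·(…)^5.2 = 8.77×10^-11
D = 0.66·(2.24×10^-11 + 8.77×10^-11)^0.04 = 0.2638 m = 264 mm
Check: V = 6.79 m/s, Re = 1.81×10^6, f = 0.01124, h_f = 32.5 m ≈ 33.1 m ✓

D ≈ 264 mm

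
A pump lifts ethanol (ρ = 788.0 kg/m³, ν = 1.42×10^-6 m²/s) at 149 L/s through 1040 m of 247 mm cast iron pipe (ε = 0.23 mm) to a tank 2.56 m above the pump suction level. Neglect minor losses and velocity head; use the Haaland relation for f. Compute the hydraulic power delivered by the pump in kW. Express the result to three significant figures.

P_hyd ≈ 50.4 kW

V = 4Q/(πD²) = 3.110 m/s; Re = 5.41×10^5; ε/D = 9.31×10^-4; f = 0.01985
h_f = f(L/D)V²/2g = 41.18 m
Total head H = z + h_f = 2.56 + 41.18 = 43.74 m
P_hyd = ρgQH = 788.0·9.81·0.149·43.74 = 50.39 kW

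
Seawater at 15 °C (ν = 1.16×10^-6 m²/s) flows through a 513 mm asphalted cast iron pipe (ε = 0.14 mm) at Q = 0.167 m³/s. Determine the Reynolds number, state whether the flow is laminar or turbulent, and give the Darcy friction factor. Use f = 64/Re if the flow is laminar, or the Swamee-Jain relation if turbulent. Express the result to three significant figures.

Re ≈ 3.57×10^5; turbulent; f ≈ 0.0166

V = 4Q/(πD²) = 0.8080 m/s
Re = VD/ν = 0.8080·0.513/1.16×10^-6 = 3.57×10^5
Re > 4000 → turbulent; ε/D = 2.73×10^-4
Swamee-Jain: f = 0.01660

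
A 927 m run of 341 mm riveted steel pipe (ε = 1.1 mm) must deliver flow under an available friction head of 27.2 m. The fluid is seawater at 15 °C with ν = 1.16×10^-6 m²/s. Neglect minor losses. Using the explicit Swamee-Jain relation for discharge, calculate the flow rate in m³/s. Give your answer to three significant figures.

Q ≈ 0.247 m³/s

Swamee-Jain (Type II): Q = -0.965·√(gD⁵h_f/L)·ln[ε/(3.7D) + √(3.17ν²L/(gD³h_f))]
√(gD⁵h_f/L) = √(9.81·0.341⁵·27.2/927) = 0.03643
ε/(3.7D) = 8.72×10^-4; √(3.17ν²L/(gD³h_f)) = 1.93×10^-5
Q = -0.965·0.03643·ln(8.912×10^-4) = 0.2469 m³/s
Check: V = 2.70 m/s, Re = 7.95×10^5, f = 0.02695, h_f = 27.3 m ≈ 27.2 m ✓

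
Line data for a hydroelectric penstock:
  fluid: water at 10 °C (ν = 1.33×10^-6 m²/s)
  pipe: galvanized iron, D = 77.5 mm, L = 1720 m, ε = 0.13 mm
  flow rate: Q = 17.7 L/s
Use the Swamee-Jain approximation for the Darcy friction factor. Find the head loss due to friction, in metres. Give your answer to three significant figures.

h_f ≈ 373 m

V = 4Q/(πD²) = 4·0.0177/(π·0.0775²) = 3.752 m/s
Re = VD/ν = 3.752·0.0775/1.33×10^-6 = 2.19×10^5 → turbulent
ε/D = 0.13/77.5 = 0.00168
Swamee-Jain: f = 0.02345
h_f = f(L/D)V²/(2g) = 0.02345·(1720/0.0775)·3.752²/(2·9.81) = 373.5 m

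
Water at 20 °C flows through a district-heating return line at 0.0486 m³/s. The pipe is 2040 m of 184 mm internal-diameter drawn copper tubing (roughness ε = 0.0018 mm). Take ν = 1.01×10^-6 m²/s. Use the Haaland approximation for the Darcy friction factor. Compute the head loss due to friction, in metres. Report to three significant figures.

V = 4Q/(πD²) = 4·0.0486/(π·0.184²) = 1.828 m/s
Re = VD/ν = 1.828·0.184/1.01×10^-6 = 3.33×10^5 → turbulent
ε/D = 0.0018/184 = 9.78×10^-6
Haaland: f = 0.01415
h_f = f(L/D)V²/(2g) = 0.01415·(2040/0.184)·1.828²/(2·9.81) = 26.71 m

h_f ≈ 26.7 m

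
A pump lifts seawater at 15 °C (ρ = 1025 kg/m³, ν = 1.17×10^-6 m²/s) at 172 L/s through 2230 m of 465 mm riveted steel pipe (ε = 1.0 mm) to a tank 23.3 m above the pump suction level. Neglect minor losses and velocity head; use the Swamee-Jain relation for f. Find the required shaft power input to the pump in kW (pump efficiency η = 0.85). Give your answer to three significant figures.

P_shaft ≈ 59.9 kW

V = 4Q/(πD²) = 1.013 m/s; Re = 4.03×10^5; ε/D = 0.00215; f = 0.02444
h_f = f(L/D)V²/2g = 6.127 m
Total head H = z + h_f = 23.3 + 6.127 = 29.43 m
P_hyd = ρgQH = 1025·9.81·0.172·29.43 = 50.89 kW
P_shaft = P_hyd/η = 50.89/0.85 = 59.88 kW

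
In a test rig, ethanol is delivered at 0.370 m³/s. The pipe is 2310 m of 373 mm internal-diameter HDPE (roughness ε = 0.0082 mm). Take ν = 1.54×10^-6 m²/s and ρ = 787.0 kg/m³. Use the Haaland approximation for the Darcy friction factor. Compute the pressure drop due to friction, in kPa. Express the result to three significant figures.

Δp ≈ 345 kPa

V = 4Q/(πD²) = 4·0.370/(π·0.373²) = 3.386 m/s
Re = VD/ν = 3.386·0.373/1.54×10^-6 = 8.20×10^5 → turbulent
ε/D = 0.0082/373 = 2.20×10^-5
Haaland: f = 0.01234
h_f = f(L/D)V²/(2g) = 0.01234·(2310/0.373)·3.386²/(2·9.81) = 44.68 m
Δp = ρg·h_f = 787.0·9.81·44.68 = 344.9 kPa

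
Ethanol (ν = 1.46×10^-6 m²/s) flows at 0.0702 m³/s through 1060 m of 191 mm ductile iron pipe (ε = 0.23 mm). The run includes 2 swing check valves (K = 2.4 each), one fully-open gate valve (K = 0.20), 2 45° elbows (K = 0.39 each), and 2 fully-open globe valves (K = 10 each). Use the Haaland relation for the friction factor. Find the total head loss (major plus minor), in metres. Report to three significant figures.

H_L ≈ 44.1 m

V = 4Q/(πD²) = 2.450 m/s; V²/2g = 0.3060 m
Re = 3.21×10^5, ε/D = 0.00120 → f = 0.02130 (Haaland)
Major: h_f = f(L/D)·V²/2g = 0.02130·5550·0.3060 = 36.17 m
Minor: ΣK = 25.8; h_m = ΣK·V²/2g = 7.888 m
Total H_L = 36.17 + 7.888 = 44.05 m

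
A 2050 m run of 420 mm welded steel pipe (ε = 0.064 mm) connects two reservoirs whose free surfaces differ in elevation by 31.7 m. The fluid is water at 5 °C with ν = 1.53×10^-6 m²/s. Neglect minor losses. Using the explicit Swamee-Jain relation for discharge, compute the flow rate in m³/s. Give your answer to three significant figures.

Swamee-Jain (Type II): Q = -0.965·√(gD⁵h_f/L)·ln[ε/(3.7D) + √(3.17ν²L/(gD³h_f))]
√(gD⁵h_f/L) = √(9.81·0.420⁵·31.7/2050) = 0.04453
ε/(3.7D) = 4.12×10^-5; √(3.17ν²L/(gD³h_f)) = 2.57×10^-5
Q = -0.965·0.04453·ln(6.688×10^-5) = 0.4130 m³/s
Check: V = 2.98 m/s, Re = 8.18×10^5, f = 0.01442, h_f = 31.9 m ≈ 31.7 m ✓

Q ≈ 0.413 m³/s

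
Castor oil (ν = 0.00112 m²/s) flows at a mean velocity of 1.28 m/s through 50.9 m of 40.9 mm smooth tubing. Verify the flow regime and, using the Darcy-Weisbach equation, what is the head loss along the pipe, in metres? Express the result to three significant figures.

Re = VD/ν = 1.28·0.04090/0.00112 = 46.7 → laminar (Re < 2300)
f = 64/Re = 1.369
h_f = f(L/D)V²/(2g) = 1.369·(50.9/0.04090)·1.28²/(2·9.81) = 142.3 m

h_f ≈ 142 m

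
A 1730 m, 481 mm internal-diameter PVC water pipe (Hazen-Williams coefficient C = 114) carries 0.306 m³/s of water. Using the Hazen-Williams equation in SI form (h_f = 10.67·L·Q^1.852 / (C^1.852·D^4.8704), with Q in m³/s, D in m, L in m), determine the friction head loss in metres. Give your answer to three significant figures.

h_f = 10.67·1730·0.306^1.852 / (114^1.852·0.481^4.8704) = 11.28 m

h_f ≈ 11.3 m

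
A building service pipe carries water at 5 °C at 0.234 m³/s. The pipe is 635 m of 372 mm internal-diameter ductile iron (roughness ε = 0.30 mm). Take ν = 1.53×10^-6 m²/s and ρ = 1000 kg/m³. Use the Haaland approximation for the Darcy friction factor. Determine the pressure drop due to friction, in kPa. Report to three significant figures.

Δp ≈ 76.2 kPa

V = 4Q/(πD²) = 4·0.234/(π·0.372²) = 2.153 m/s
Re = VD/ν = 2.153·0.372/1.53×10^-6 = 5.23×10^5 → turbulent
ε/D = 0.30/372 = 8.06×10^-4
Haaland: f = 0.01926
h_f = f(L/D)V²/(2g) = 0.01926·(635/0.372)·2.153²/(2·9.81) = 7.769 m
Δp = ρg·h_f = 1000·9.81·7.769 = 76.22 kPa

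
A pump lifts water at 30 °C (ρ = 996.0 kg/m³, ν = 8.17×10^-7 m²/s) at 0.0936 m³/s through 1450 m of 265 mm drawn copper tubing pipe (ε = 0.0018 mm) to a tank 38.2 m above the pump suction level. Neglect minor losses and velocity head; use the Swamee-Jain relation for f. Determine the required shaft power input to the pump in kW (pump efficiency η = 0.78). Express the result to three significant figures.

P_shaft ≈ 57.0 kW

V = 4Q/(πD²) = 1.697 m/s; Re = 5.50×10^5; ε/D = 6.79×10^-6; f = 0.01299
h_f = f(L/D)V²/2g = 10.43 m
Total head H = z + h_f = 38.2 + 10.43 = 48.63 m
P_hyd = ρgQH = 996.0·9.81·0.0936·48.63 = 44.47 kW
P_shaft = P_hyd/η = 44.47/0.78 = 57.02 kW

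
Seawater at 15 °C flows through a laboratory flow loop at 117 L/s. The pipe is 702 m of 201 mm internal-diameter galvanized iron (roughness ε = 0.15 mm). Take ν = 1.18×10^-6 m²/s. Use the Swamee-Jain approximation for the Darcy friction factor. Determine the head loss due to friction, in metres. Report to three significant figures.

h_f ≈ 46.0 m

V = 4Q/(πD²) = 4·0.117/(π·0.201²) = 3.687 m/s
Re = VD/ν = 3.687·0.201/1.18×10^-6 = 6.28×10^5 → turbulent
ε/D = 0.15/201 = 7.46×10^-4
Swamee-Jain: f = 0.01901
h_f = f(L/D)V²/(2g) = 0.01901·(702/0.201)·3.687²/(2·9.81) = 46.01 m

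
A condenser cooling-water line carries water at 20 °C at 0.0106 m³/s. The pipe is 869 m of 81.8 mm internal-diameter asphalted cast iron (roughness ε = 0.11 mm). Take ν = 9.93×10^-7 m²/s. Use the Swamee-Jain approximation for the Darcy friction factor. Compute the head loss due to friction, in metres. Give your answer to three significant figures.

h_f ≈ 50.0 m

V = 4Q/(πD²) = 4·0.0106/(π·0.0818²) = 2.017 m/s
Re = VD/ν = 2.017·0.0818/9.93×10^-7 = 1.66×10^5 → turbulent
ε/D = 0.11/81.8 = 0.00134
Swamee-Jain: f = 0.02268
h_f = f(L/D)V²/(2g) = 0.02268·(869/0.0818)·2.017²/(2·9.81) = 49.96 m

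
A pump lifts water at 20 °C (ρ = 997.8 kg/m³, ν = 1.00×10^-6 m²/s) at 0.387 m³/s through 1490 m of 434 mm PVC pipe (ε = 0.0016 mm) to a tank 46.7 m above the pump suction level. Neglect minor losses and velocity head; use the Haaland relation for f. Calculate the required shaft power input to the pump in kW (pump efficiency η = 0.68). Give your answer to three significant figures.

P_shaft ≈ 336 kW

V = 4Q/(πD²) = 2.616 m/s; Re = 1.14×10^6; ε/D = 3.69×10^-6; f = 0.01141
h_f = f(L/D)V²/2g = 13.66 m
Total head H = z + h_f = 46.7 + 13.66 = 60.36 m
P_hyd = ρgQH = 997.8·9.81·0.387·60.36 = 228.7 kW
P_shaft = P_hyd/η = 228.7/0.68 = 336.3 kW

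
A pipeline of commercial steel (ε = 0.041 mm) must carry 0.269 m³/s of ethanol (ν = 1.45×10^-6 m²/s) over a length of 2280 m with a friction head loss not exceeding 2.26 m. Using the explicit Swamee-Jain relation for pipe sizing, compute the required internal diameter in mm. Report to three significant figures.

D ≈ 622 mm

Swamee-Jain (Type III): D = 0.66·[ε^1.25·(LQ²/(gh_f))^4.75 + ν·Q^9.4·(L/(gh_f))^5.2]^0.04
LQ²/(gh_f) = 7.442; L/(gh_f) = 102.8
Term 1 = ε^1.25·(…)^4.75 = 0.0453; Term 2 = ν·Q^9.4·(…)^5.2 = 0.184
D = 0.66·(0.0453 + 0.184)^0.04 = 0.6222 m = 622 mm
Check: V = 0.885 m/s, Re = 3.80×10^5, f = 0.01459, h_f = 2.13 m ≈ 2.26 m ✓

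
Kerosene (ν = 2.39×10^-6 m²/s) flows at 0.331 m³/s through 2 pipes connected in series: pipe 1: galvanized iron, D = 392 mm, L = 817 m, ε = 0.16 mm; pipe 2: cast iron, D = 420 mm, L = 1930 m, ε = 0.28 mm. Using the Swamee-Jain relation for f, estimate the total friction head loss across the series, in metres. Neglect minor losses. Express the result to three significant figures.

H ≈ 39.1 m

Pipe 1: V = 2.743 m/s, Re = 4.50×10^5, ε/D = 4.08×10^-4, f = 0.01728, h_1 = f(L/D)V²/2g = 13.81 m
Pipe 2: V = 2.389 m/s, Re = 4.20×10^5, ε/D = 6.67×10^-4, f = 0.01889, h_2 = f(L/D)V²/2g = 25.25 m
Series → Q common, losses add: H = Σh = 39.06 m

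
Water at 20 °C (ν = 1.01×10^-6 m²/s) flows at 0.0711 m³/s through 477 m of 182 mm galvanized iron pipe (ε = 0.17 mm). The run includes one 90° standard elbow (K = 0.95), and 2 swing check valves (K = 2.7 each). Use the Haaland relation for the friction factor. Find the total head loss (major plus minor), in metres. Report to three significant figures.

V = 4Q/(πD²) = 2.733 m/s; V²/2g = 0.3807 m
Re = 4.92×10^5, ε/D = 9.34×10^-4 → f = 0.01991 (Haaland)
Major: h_f = f(L/D)·V²/2g = 0.01991·2621·0.3807 = 19.86 m
Minor: ΣK = 6.35; h_m = ΣK·V²/2g = 2.417 m
Total H_L = 19.86 + 2.417 = 22.28 m

H_L ≈ 22.3 m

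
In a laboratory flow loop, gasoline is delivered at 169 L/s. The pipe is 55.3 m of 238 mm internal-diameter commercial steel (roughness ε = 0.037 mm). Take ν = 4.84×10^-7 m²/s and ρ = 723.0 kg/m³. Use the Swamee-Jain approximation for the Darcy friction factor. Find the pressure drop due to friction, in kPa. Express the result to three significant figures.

Δp ≈ 16.7 kPa

V = 4Q/(πD²) = 4·0.169/(π·0.238²) = 3.799 m/s
Re = VD/ν = 3.799·0.238/4.84×10^-7 = 1.87×10^6 → turbulent
ε/D = 0.037/238 = 1.55×10^-4
Swamee-Jain: f = 0.01378
h_f = f(L/D)V²/(2g) = 0.01378·(55.3/0.238)·3.799²/(2·9.81) = 2.355 m
Δp = ρg·h_f = 723.0·9.81·2.355 = 16.70 kPa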